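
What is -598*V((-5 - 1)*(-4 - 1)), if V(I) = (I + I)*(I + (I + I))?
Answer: -3229200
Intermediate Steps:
V(I) = 6*I**2 (V(I) = (2*I)*(I + 2*I) = (2*I)*(3*I) = 6*I**2)
-598*V((-5 - 1)*(-4 - 1)) = -3588*((-5 - 1)*(-4 - 1))**2 = -3588*(-6*(-5))**2 = -3588*30**2 = -3588*900 = -598*5400 = -3229200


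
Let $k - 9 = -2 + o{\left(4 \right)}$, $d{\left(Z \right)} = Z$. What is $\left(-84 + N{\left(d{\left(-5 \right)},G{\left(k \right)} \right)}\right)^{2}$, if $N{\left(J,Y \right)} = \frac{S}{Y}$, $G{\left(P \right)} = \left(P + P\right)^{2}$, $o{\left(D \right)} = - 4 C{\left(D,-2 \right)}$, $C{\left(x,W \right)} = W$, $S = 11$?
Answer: $\frac{5713696921}{810000} \approx 7053.9$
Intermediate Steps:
$o{\left(D \right)} = 8$ ($o{\left(D \right)} = \left(-4\right) \left(-2\right) = 8$)
$k = 15$ ($k = 9 + \left(-2 + 8\right) = 9 + 6 = 15$)
$G{\left(P \right)} = 4 P^{2}$ ($G{\left(P \right)} = \left(2 P\right)^{2} = 4 P^{2}$)
$N{\left(J,Y \right)} = \frac{11}{Y}$
$\left(-84 + N{\left(d{\left(-5 \right)},G{\left(k \right)} \right)}\right)^{2} = \left(-84 + \frac{11}{4 \cdot 15^{2}}\right)^{2} = \left(-84 + \frac{11}{4 \cdot 225}\right)^{2} = \left(-84 + \frac{11}{900}\right)^{2} = \left(- \frac{75589}{900}\right)^{2} = \frac{5713696921}{810000}$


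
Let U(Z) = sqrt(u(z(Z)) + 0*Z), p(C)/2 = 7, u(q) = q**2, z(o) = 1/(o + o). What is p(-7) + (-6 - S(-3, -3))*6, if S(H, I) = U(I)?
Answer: -23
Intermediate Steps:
z(o) = 1/(2*o)
p(C) = 14 (p(C) = 2*7 = 14)
U(Z) = sqrt(Z**(-2))/2 (U(Z) = sqrt((1/(2*Z))**2 + 0*Z) = sqrt(1/(4*Z**2) + 0) = sqrt(1/(4*Z**2)) = sqrt(Z**(-2))/2)
S(H, I) = sqrt(I**(-2))/2
p(-7) + (-6 - S(-3, -3))*6 = 14 + (-6 - sqrt((-3)**(-2))/2)*6 = 14 + (-6 - sqrt(1/9)/2)*6 = 14 + (-6 - 1/(2*3))*6 = 14 + (-6 - 1*1/6)*6 = 14 + (-6 - 1/6)*6 = 14 - 37/6*6 = 14 - 37 = -23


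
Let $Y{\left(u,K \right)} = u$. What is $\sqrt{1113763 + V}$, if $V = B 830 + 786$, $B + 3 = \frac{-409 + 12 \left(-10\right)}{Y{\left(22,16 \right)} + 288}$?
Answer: $\frac{\sqrt{1067327582}}{31} \approx 1053.9$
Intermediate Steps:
$B = - \frac{1459}{310}$ ($B = -3 + \frac{-409 + 12 \left(-10\right)}{22 + 288} = -3 + \frac{-409 - 120}{310} = -3 - \frac{529}{310} = - \frac{1459}{310} \approx -4.7065$)
$V = - \frac{96731}{31}$ ($V = \left(- \frac{1459}{310}\right) 830 + 786 = - \frac{121097}{31} + 786 = - \frac{96731}{31} \approx -3120.4$)
$\sqrt{1113763 + V} = \sqrt{1113763 - \frac{96731}{31}} = \sqrt{\frac{34429922}{31}} = \frac{\sqrt{1067327582}}{31}$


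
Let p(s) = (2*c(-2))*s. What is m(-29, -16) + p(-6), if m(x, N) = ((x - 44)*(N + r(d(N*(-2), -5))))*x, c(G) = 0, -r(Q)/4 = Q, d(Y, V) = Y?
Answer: -304848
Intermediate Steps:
r(Q) = -4*Q
p(s) = 0 (p(s) = (2*0)*s = 0*s = 0)
m(x, N) = 9*N*x*(-44 + x) (m(x, N) = ((x - 44)*(N - 4*N*(-2)))*x = ((-44 + x)*(N - (-8)*N))*x = ((-44 + x)*(N + 8*N))*x = ((-44 + x)*(9*N))*x = (9*N*(-44 + x))*x = 9*N*x*(-44 + x))
m(-29, -16) + p(-6) = 9*(-16)*(-29)*(-44 - 29) + 0 = 9*(-16)*(-29)*(-73) + 0 = -304848 + 0 = -304848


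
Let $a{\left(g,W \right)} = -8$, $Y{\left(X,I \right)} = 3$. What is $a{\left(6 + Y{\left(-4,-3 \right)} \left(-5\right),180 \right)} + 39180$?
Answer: $39172$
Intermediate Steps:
$a{\left(6 + Y{\left(-4,-3 \right)} \left(-5\right),180 \right)} + 39180 = -8 + 39180 = 39172$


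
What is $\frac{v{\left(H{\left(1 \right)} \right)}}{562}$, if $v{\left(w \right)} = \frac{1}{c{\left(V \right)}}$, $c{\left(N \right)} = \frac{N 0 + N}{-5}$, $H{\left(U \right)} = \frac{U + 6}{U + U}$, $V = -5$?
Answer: $\frac{1}{562} \approx 0.0017794$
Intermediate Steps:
$H{\left(U \right)} = \frac{6 + U}{2 U}$
$c{\left(N \right)} = - \frac{N}{5}$ ($c{\left(N \right)} = \left(0 + N\right) \left(- \frac{1}{5}\right) = N \left(- \frac{1}{5}\right) = - \frac{N}{5}$)
$v{\left(w \right)} = 1$ ($v{\left(w \right)} = \frac{1}{\left(- \frac{1}{5}\right) \left(-5\right)} = 1^{-1} = 1$)
$\frac{v{\left(H{\left(1 \right)} \right)}}{562} = 1 \cdot \frac{1}{562} = \frac{1}{562}$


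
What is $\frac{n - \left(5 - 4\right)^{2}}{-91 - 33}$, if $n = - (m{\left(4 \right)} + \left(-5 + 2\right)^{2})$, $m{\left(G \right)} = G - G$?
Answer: $\frac{5}{62} \approx 0.080645$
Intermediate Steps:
$m{\left(G \right)} = 0$
$n = -9$ ($n = - (0 + \left(-5 + 2\right)^{2}) = - (0 + \left(-3\right)^{2}) = - (0 + 9) = \left(-1\right) 9 = -9$)
$\frac{n - \left(5 - 4\right)^{2}}{-91 - 33} = \frac{-9 - \left(5 - 4\right)^{2}}{-91 - 33} = \frac{-9 - 1^{2}}{-124} = - \frac{-9 - 1}{124} = \left(- \frac{1}{124}\right) \left(-10\right) = \frac{5}{62}$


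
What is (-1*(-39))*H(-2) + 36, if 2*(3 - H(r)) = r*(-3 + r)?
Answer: -42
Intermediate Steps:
H(r) = 3 - r*(-3 + r)/2
(-1*(-39))*H(-2) + 36 = (-1*(-39))*(3 - ½*(-2)² + (3/2)*(-2)) + 36 = 39*(3 - ½*4 - 3) + 36 = 39*(3 - 2 - 3) + 36 = 39*(-2) + 36 = -78 + 36 = -42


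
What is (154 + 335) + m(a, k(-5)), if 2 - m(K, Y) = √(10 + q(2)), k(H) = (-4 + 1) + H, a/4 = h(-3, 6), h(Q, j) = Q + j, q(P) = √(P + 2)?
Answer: 491 - 2*√3 ≈ 487.54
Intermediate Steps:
q(P) = √(2 + P)
a = 12 (a = 4*(-3 + 6) = 4*3 = 12)
k(H) = -3 + H
m(K, Y) = 2 - 2*√3 (m(K, Y) = 2 - √(10 + √(2 + 2)) = 2 - √(10 + √4) = 2 - √(10 + 2) = 2 - √12 = 2 - 2*√3)
(154 + 335) + m(a, k(-5)) = (154 + 335) + (2 - 2*√3) = 489 + (2 - 2*√3) = 491 - 2*√3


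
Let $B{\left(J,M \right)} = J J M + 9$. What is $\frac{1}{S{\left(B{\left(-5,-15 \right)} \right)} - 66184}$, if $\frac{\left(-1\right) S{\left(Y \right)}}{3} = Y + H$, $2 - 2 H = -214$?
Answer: $- \frac{1}{65410} \approx -1.5288 \cdot 10^{-5}$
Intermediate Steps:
$H = 108$ ($H = 1 - -107 = 1 + 107 = 108$)
$B{\left(J,M \right)} = 9 + M J^{2}$ ($B{\left(J,M \right)} = J^{2} M + 9 = M J^{2} + 9 = 9 + M J^{2}$)
$S{\left(Y \right)} = -324 - 3 Y$ ($S{\left(Y \right)} = - 3 \left(Y + 108\right) = - 3 \left(108 + Y\right) = -324 - 3 Y$)
$\frac{1}{S{\left(B{\left(-5,-15 \right)} \right)} - 66184} = \frac{1}{\left(-324 - 3 \left(9 - 15 \left(-5\right)^{2}\right)\right) - 66184} = \frac{1}{\left(-324 - 3 \left(9 - 375\right)\right) - 66184} = \frac{1}{\left(-324 - -1098\right) - 66184} = \frac{1}{\left(-324 + 1098\right) - 66184} = \frac{1}{774 - 66184} = \frac{1}{-65410} = - \frac{1}{65410}$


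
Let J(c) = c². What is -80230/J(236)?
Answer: -40115/27848 ≈ -1.4405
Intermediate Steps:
-80230/J(236) = -80230/(236²) = -80230/55696 = -1*40115/27848 = -40115/27848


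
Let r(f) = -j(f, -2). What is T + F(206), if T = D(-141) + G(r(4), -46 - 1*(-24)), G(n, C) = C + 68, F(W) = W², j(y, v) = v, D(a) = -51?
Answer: 42431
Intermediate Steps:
r(f) = 2 (r(f) = -1*(-2) = 2)
G(n, C) = 68 + C
T = -5 (T = -51 + (68 + (-46 - 1*(-24))) = -51 + (68 + (-46 + 24)) = -51 + (68 - 22) = -51 + 46 = -5)
T + F(206) = -5 + 206² = -5 + 42436 = 42431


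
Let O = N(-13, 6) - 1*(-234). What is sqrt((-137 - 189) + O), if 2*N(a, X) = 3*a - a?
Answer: I*sqrt(105) ≈ 10.247*I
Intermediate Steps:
N(a, X) = a (N(a, X) = (3*a - a)/2 = (2*a)/2 = a)
O = 221 (O = -13 - 1*(-234) = -13 + 234 = 221)
sqrt((-137 - 189) + O) = sqrt((-137 - 189) + 221) = sqrt(-326 + 221) = sqrt(-105) = I*sqrt(105)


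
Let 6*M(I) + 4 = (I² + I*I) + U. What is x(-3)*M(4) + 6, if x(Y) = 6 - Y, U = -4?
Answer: 42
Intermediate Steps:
M(I) = -4/3 + I²/3 (M(I) = -⅔ + ((I² + I*I) - 4)/6 = -⅔ + ((I² + I²) - 4)/6 = -⅔ + (2*I² - 4)/6 = -⅔ + (-4 + 2*I²)/6 = -⅔ + (-⅔ + I²/3) = -4/3 + I²/3)
x(-3)*M(4) + 6 = (6 - 1*(-3))*(-4/3 + (⅓)*4²) + 6 = (6 + 3)*(-4/3 + (⅓)*16) + 6 = 9*(-4/3 + 16/3) + 6 = 9*4 + 6 = 36 + 6 = 42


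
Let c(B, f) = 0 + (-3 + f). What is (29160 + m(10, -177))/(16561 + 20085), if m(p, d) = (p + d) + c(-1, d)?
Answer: 28813/36646 ≈ 0.78625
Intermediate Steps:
c(B, f) = -3 + f
m(p, d) = -3 + p + 2*d (m(p, d) = (p + d) + (-3 + d) = (d + p) + (-3 + d) = -3 + p + 2*d)
(29160 + m(10, -177))/(16561 + 20085) = (29160 + (-3 + 10 + 2*(-177)))/(16561 + 20085) = (29160 + (-3 + 10 - 354))/36646 = (29160 - 347)*(1/36646) = 28813*(1/36646) = 28813/36646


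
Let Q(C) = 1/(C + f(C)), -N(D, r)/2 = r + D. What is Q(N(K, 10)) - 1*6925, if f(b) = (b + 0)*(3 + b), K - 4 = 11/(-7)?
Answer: -175922651/25404 ≈ -6925.0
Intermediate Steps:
K = 17/7 (K = 4 + 11/(-7) = 4 + 11*(-⅐) = 4 - 11/7 = 17/7 ≈ 2.4286)
f(b) = b*(3 + b)
N(D, r) = -2*D - 2*r (N(D, r) = -2*(r + D) = -2*(D + r) = -2*D - 2*r)
Q(C) = 1/(C + C*(3 + C))
Q(N(K, 10)) - 1*6925 = 1/((-2*17/7 - 2*10)*(4 + (-2*17/7 - 2*10))) - 1*6925 = 1/((-34/7 - 20)*(4 + (-34/7 - 20))) - 6925 = 1/((-174/7)*(4 - 174/7)) - 6925 = -7/(174*(-146/7)) - 6925 = -7/174*(-7/146) - 6925 = 49/25404 - 6925 = -175922651/25404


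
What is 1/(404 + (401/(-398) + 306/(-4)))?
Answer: 199/64972 ≈ 0.0030629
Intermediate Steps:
1/(404 + (401/(-398) + 306/(-4))) = 1/(404 + (401*(-1/398) + 306*(-¼))) = 1/(404 + (-401/398 - 153/2)) = 1/(404 - 15424/199) = 1/(64972/199) = 199/64972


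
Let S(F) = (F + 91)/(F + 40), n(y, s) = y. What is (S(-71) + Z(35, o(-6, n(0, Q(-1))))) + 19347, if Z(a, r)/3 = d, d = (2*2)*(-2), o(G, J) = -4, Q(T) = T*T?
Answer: 598993/31 ≈ 19322.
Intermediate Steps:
Q(T) = T²
d = -8 (d = 4*(-2) = -8)
Z(a, r) = -24 (Z(a, r) = 3*(-8) = -24)
S(F) = (91 + F)/(40 + F)
(S(-71) + Z(35, o(-6, n(0, Q(-1))))) + 19347 = ((91 - 71)/(40 - 71) - 24) + 19347 = (20/(-31) - 24) + 19347 = (-1/31*20 - 24) + 19347 = (-20/31 - 24) + 19347 = -764/31 + 19347 = 598993/31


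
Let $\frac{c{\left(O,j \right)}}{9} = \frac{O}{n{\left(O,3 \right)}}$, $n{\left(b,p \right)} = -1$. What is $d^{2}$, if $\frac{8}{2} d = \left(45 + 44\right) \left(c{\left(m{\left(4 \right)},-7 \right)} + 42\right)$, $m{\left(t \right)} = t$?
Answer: $\frac{71289}{4} \approx 17822.0$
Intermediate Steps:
$c{\left(O,j \right)} = - 9 O$ ($c{\left(O,j \right)} = 9 \frac{O}{-1} = 9 O \left(-1\right) = 9 \left(- O\right) = - 9 O$)
$d = \frac{267}{2}$ ($d = \frac{\left(45 + 44\right) \left(\left(-9\right) 4 + 42\right)}{4} = \frac{89 \left(-36 + 42\right)}{4} = \frac{89 \cdot 6}{4} = \frac{1}{4} \cdot 534 = \frac{267}{2} \approx 133.5$)
$d^{2} = \left(\frac{267}{2}\right)^{2} = \frac{71289}{4}$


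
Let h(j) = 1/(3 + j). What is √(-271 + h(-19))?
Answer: I*√4337/4 ≈ 16.464*I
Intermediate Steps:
√(-271 + h(-19)) = √(-271 + 1/(3 - 19)) = √(-271 + 1/(-16)) = √(-271 - 1/16) = √(-4337/16) = I*√4337/4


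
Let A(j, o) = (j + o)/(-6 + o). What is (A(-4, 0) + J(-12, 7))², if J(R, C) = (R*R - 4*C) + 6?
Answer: 135424/9 ≈ 15047.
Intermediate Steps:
A(j, o) = (j + o)/(-6 + o)
J(R, C) = 6 + R² - 4*C (J(R, C) = (R² - 4*C) + 6 = 6 + R² - 4*C)
(A(-4, 0) + J(-12, 7))² = ((-4 + 0)/(-6 + 0) + (6 + (-12)² - 4*7))² = (-4/(-6) + (6 + 144 - 28))² = (-⅙*(-4) + 122)² = (⅔ + 122)² = (368/3)² = 135424/9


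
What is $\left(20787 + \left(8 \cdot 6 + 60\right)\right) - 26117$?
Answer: $-5222$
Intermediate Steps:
$\left(20787 + \left(8 \cdot 6 + 60\right)\right) - 26117 = \left(20787 + \left(48 + 60\right)\right) - 26117 = \left(20787 + 108\right) - 26117 = 20895 - 26117 = -5222$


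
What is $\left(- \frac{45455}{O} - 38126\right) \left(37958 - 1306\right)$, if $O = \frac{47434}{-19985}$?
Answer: $- \frac{16494325627934}{23717} \approx -6.9546 \cdot 10^{8}$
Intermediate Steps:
$O = - \frac{47434}{19985}$ ($O = 47434 \left(- \frac{1}{19985}\right) = - \frac{47434}{19985} \approx -2.3735$)
$\left(- \frac{45455}{O} - 38126\right) \left(37958 - 1306\right) = \left(- \frac{45455}{- \frac{47434}{19985}} - 38126\right) \left(37958 - 1306\right) = \left(\left(-45455\right) \left(- \frac{19985}{47434}\right) - 38126\right) 36652 = \left(\frac{908418175}{47434} - 38126\right) 36652 = \left(- \frac{900050509}{47434}\right) 36652 = - \frac{16494325627934}{23717}$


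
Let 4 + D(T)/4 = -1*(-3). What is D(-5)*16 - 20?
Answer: -84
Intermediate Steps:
D(T) = -4 (D(T) = -16 + 4*(-1*(-3)) = -16 + 4*3 = -16 + 12 = -4)
D(-5)*16 - 20 = -4*16 - 20 = -64 - 20 = -84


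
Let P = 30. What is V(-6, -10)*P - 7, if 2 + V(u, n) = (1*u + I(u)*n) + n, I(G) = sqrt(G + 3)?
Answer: -547 - 300*I*sqrt(3) ≈ -547.0 - 519.62*I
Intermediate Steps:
I(G) = sqrt(3 + G)
V(u, n) = -2 + n + u + n*sqrt(3 + u) (V(u, n) = -2 + ((1*u + sqrt(3 + u)*n) + n) = -2 + ((u + n*sqrt(3 + u)) + n) = -2 + (n + u + n*sqrt(3 + u)) = -2 + n + u + n*sqrt(3 + u))
V(-6, -10)*P - 7 = (-2 - 10 - 6 - 10*sqrt(3 - 6))*30 - 7 = (-2 - 10 - 6 - 10*I*sqrt(3))*30 - 7 = (-18 - 10*I*sqrt(3))*30 - 7 = (-540 - 300*I*sqrt(3)) - 7 = -547 - 300*I*sqrt(3)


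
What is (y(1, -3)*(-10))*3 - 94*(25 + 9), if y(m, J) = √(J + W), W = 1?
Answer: -3196 - 30*I*√2 ≈ -3196.0 - 42.426*I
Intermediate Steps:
y(m, J) = √(1 + J) (y(m, J) = √(J + 1) = √(1 + J))
(y(1, -3)*(-10))*3 - 94*(25 + 9) = (√(1 - 3)*(-10))*3 - 94*(25 + 9) = (√(-2)*(-10))*3 - 94*34 = ((I*√2)*(-10))*3 - 3196 = -10*I*√2*3 - 3196 = -30*I*√2 - 3196 = -3196 - 30*I*√2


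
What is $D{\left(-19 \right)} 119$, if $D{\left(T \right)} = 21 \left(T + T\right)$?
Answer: $-94962$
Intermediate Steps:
$D{\left(T \right)} = 42 T$ ($D{\left(T \right)} = 21 \cdot 2 T = 42 T$)
$D{\left(-19 \right)} 119 = 42 \left(-19\right) 119 = \left(-798\right) 119 = -94962$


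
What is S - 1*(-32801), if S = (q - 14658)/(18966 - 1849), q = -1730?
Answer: 561438329/17117 ≈ 32800.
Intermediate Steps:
S = -16388/17117 (S = (-1730 - 14658)/(18966 - 1849) = -16388/17117 ≈ -0.95741)
S - 1*(-32801) = -16388/17117 - 1*(-32801) = -16388/17117 + 32801 = 561438329/17117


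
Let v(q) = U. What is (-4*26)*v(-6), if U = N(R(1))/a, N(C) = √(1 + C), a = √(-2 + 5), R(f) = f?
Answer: -104*√6/3 ≈ -84.916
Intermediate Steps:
a = √3 ≈ 1.7320
U = √6/3 (U = √(1 + 1)/(√3) = √2*(√3/3) = √6/3 ≈ 0.81650)
v(q) = √6/3
(-4*26)*v(-6) = (-4*26)*(√6/3) = -104*√6/3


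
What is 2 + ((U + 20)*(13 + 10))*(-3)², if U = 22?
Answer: 8696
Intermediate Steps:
2 + ((U + 20)*(13 + 10))*(-3)² = 2 + ((22 + 20)*(13 + 10))*(-3)² = 2 + (42*23)*9 = 2 + 966*9 = 2 + 8694 = 8696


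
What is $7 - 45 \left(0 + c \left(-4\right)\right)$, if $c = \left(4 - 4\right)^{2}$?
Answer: $7$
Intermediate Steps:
$c = 0$ ($c = 0^{2} = 0$)
$7 - 45 \left(0 + c \left(-4\right)\right) = 7 - 45 \left(0 + 0 \left(-4\right)\right) = 7 - 45 \left(0 + 0\right) = 7 - 0 = 7 + 0 = 7$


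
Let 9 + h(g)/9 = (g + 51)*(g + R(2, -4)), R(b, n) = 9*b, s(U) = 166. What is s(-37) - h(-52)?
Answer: -59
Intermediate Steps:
h(g) = -81 + 9*(18 + g)*(51 + g) (h(g) = -81 + 9*((g + 51)*(g + 9*2)) = -81 + 9*((51 + g)*(g + 18)) = -81 + 9*((51 + g)*(18 + g)) = -81 + 9*((18 + g)*(51 + g)) = -81 + 9*(18 + g)*(51 + g))
s(-37) - h(-52) = 166 - (8181 + 9*(-52)**2 + 621*(-52)) = 166 - (8181 + 9*2704 - 32292) = 166 - (8181 + 24336 - 32292) = 166 - 1*225 = 166 - 225 = -59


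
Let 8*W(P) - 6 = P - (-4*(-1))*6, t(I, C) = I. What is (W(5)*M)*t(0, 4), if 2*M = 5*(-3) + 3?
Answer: 0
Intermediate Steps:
M = -6 (M = (5*(-3) + 3)/2 = (-15 + 3)/2 = (1/2)*(-12) = -6)
W(P) = -9/4 + P/8 (W(P) = 3/4 + (P - (-4*(-1))*6)/8 = 3/4 + (P - 4*6)/8 = 3/4 + (P - 1*24)/8 = 3/4 + (P - 24)/8 = 3/4 + (-24 + P)/8 = 3/4 + (-3 + P/8) = -9/4 + P/8)
(W(5)*M)*t(0, 4) = ((-9/4 + (1/8)*5)*(-6))*0 = ((-9/4 + 5/8)*(-6))*0 = -13/8*(-6)*0 = (39/4)*0 = 0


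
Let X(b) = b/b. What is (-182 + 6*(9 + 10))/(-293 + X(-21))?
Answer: 17/73 ≈ 0.23288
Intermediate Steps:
X(b) = 1
(-182 + 6*(9 + 10))/(-293 + X(-21)) = (-182 + 6*(9 + 10))/(-293 + 1) = (-182 + 6*19)/(-292) = (-182 + 114)*(-1/292) = -68*(-1/292) = 17/73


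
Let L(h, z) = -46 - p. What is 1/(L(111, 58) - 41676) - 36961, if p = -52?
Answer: -1540164871/41670 ≈ -36961.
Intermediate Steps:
L(h, z) = 6 (L(h, z) = -46 - 1*(-52) = -46 + 52 = 6)
1/(L(111, 58) - 41676) - 36961 = 1/(6 - 41676) - 36961 = 1/(-41670) - 36961 = -1/41670 - 36961 = -1540164871/41670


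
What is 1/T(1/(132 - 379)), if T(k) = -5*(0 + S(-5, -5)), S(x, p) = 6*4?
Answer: -1/120 ≈ -0.0083333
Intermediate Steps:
S(x, p) = 24
T(k) = -120 (T(k) = -5*(0 + 24) = -5*24 = -120)
1/T(1/(132 - 379)) = 1/(-120) = -1/120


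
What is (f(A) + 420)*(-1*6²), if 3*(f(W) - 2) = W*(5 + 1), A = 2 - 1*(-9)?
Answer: -15984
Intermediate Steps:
A = 11 (A = 2 + 9 = 11)
f(W) = 2 + 2*W (f(W) = 2 + (W*(5 + 1))/3 = 2 + (W*6)/3 = 2 + (6*W)/3 = 2 + 2*W)
(f(A) + 420)*(-1*6²) = ((2 + 2*11) + 420)*(-1*6²) = ((2 + 22) + 420)*(-1*36) = (24 + 420)*(-36) = 444*(-36) = -15984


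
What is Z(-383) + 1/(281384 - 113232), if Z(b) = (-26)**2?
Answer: 113670753/168152 ≈ 676.00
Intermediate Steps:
Z(b) = 676
Z(-383) + 1/(281384 - 113232) = 676 + 1/(281384 - 113232) = 676 + 1/168152 = 113670753/168152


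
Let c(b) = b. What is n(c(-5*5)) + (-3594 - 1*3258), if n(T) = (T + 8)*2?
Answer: -6886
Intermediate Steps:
n(T) = 16 + 2*T (n(T) = (8 + T)*2 = 16 + 2*T)
n(c(-5*5)) + (-3594 - 1*3258) = (16 + 2*(-5*5)) + (-3594 - 1*3258) = (16 + 2*(-25)) + (-3594 - 3258) = (16 - 50) - 6852 = -34 - 6852 = -6886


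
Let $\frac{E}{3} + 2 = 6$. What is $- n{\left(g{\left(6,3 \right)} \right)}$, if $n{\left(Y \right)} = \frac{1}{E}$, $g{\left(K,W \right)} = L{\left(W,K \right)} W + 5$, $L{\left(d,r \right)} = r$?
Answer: $- \frac{1}{12} \approx -0.083333$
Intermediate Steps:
$E = 12$ ($E = -6 + 3 \cdot 6 = -6 + 18 = 12$)
$g{\left(K,W \right)} = 5 + K W$ ($g{\left(K,W \right)} = K W + 5 = 5 + K W$)
$n{\left(Y \right)} = \frac{1}{12}$
$- n{\left(g{\left(6,3 \right)} \right)} = \left(-1\right) \frac{1}{12} = - \frac{1}{12}$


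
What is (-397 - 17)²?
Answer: 171396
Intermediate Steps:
(-397 - 17)² = (-414)² = 171396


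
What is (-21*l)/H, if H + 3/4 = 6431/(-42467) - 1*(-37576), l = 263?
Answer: -44675284/303943183 ≈ -0.14699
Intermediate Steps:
H = 6382806843/169868 (H = -¾ + (6431/(-42467) - 1*(-37576)) = -¾ + (6431*(-1/42467) + 37576) = -¾ + (-6431/42467 + 37576) = -¾ + 1595733561/42467 = 6382806843/169868 ≈ 37575.)
(-21*l)/H = (-21*263)/(6382806843/169868) = -5523*169868/6382806843 = -44675284/303943183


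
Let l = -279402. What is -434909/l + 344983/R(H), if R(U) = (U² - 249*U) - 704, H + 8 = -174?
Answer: 32549474002/5430038169 ≈ 5.9943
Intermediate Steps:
H = -182 (H = -8 - 174 = -182)
R(U) = -704 + U² - 249*U
-434909/l + 344983/R(H) = -434909/(-279402) + 344983/(-704 + (-182)² - 249*(-182)) = -434909*(-1/279402) + 344983/(-704 + 33124 + 45318) = 434909/279402 + 344983/77738 = 32549474002/5430038169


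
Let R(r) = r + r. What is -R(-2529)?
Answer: 5058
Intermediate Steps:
R(r) = 2*r
-R(-2529) = -2*(-2529) = -1*(-5058) = 5058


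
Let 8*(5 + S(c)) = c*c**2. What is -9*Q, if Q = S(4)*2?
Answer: -54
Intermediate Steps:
S(c) = -5 + c**3/8 (S(c) = -5 + (c*c**2)/8 = -5 + c**3/8)
Q = 6 (Q = (-5 + (1/8)*4**3)*2 = (-5 + (1/8)*64)*2 = (-5 + 8)*2 = 3*2 = 6)
-9*Q = -9*6 = -54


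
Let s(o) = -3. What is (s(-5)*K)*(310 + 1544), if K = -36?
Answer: 200232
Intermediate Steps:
(s(-5)*K)*(310 + 1544) = (-3*(-36))*(310 + 1544) = 108*1854 = 200232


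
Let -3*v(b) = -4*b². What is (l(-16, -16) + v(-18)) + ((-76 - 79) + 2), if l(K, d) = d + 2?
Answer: 265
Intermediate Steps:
l(K, d) = 2 + d
v(b) = 4*b²/3 (v(b) = -(-4)*b²/3 = 4*b²/3)
(l(-16, -16) + v(-18)) + ((-76 - 79) + 2) = ((2 - 16) + (4/3)*(-18)²) + ((-76 - 79) + 2) = (-14 + (4/3)*324) + (-155 + 2) = (-14 + 432) - 153 = 418 - 153 = 265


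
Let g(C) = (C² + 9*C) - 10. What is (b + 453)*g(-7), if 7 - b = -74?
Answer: -12816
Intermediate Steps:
b = 81 (b = 7 - 1*(-74) = 7 + 74 = 81)
g(C) = -10 + C² + 9*C
(b + 453)*g(-7) = (81 + 453)*(-10 + (-7)² + 9*(-7)) = 534*(-10 + 49 - 63) = 534*(-24) = -12816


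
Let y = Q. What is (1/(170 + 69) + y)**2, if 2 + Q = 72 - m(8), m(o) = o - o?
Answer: 279926361/57121 ≈ 4900.6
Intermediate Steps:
m(o) = 0
Q = 70 (Q = -2 + (72 - 1*0) = -2 + (72 + 0) = -2 + 72 = 70)
y = 70
(1/(170 + 69) + y)**2 = (1/(170 + 69) + 70)**2 = (1/239 + 70)**2 = (16731/239)**2 = 279926361/57121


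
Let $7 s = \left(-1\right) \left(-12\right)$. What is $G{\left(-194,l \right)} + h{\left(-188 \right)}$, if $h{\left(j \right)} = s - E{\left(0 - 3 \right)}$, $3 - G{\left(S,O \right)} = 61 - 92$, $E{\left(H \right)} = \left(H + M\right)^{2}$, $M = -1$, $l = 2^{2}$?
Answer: $\frac{138}{7} \approx 19.714$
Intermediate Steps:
$l = 4$
$E{\left(H \right)} = \left(-1 + H\right)^{2}$ ($E{\left(H \right)} = \left(H - 1\right)^{2} = \left(-1 + H\right)^{2}$)
$G{\left(S,O \right)} = 34$ ($G{\left(S,O \right)} = 3 - \left(61 - 92\right) = 3 - -31 = 3 + 31 = 34$)
$s = \frac{12}{7}$ ($s = \frac{\left(-1\right) \left(-12\right)}{7} = \frac{1}{7} \cdot 12 = \frac{12}{7} \approx 1.7143$)
$h{\left(j \right)} = - \frac{100}{7}$ ($h{\left(j \right)} = \frac{12}{7} - \left(-1 + \left(0 - 3\right)\right)^{2} = \frac{12}{7} - \left(-1 - 3\right)^{2} = \frac{12}{7} - \left(-4\right)^{2} = \frac{12}{7} - 16 = - \frac{100}{7}$)
$G{\left(-194,l \right)} + h{\left(-188 \right)} = 34 - \frac{100}{7} = \frac{138}{7}$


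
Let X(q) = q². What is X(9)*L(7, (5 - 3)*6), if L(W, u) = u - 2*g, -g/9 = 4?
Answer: 6804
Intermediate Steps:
g = -36 (g = -9*4 = -36)
L(W, u) = 72 + u (L(W, u) = u - 2*(-36) = u + 72 = 72 + u)
X(9)*L(7, (5 - 3)*6) = 9²*(72 + (5 - 3)*6) = 81*(72 + 2*6) = 81*(72 + 12) = 81*84 = 6804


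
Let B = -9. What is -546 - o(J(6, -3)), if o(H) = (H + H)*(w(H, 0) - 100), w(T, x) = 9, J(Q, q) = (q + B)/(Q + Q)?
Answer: -728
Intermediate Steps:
J(Q, q) = (-9 + q)/(2*Q) (J(Q, q) = (q - 9)/(Q + Q) = (-9 + q)/((2*Q)) = (-9 + q)*(1/(2*Q)) = (-9 + q)/(2*Q))
o(H) = -182*H (o(H) = (H + H)*(9 - 100) = (2*H)*(-91) = -182*H)
-546 - o(J(6, -3)) = -546 - (-182)*(½)*(-9 - 3)/6 = -546 - (-182)*(½)*(⅙)*(-12) = -546 - (-182)*(-1) = -546 - 1*182 = -546 - 182 = -728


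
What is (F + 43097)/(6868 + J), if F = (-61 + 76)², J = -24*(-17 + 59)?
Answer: 21661/2930 ≈ 7.3928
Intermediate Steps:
J = -1008 (J = -24*42 = -1008)
F = 225 (F = 15² = 225)
(F + 43097)/(6868 + J) = (225 + 43097)/(6868 - 1008) = 43322/5860 = 43322*(1/5860) = 21661/2930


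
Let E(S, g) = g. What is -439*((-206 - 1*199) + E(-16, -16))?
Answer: 184819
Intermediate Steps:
-439*((-206 - 1*199) + E(-16, -16)) = -439*((-206 - 1*199) - 16) = -439*((-206 - 199) - 16) = -439*(-405 - 16) = -439*(-421) = 184819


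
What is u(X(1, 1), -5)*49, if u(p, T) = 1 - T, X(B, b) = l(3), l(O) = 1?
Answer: 294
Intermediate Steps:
X(B, b) = 1
u(X(1, 1), -5)*49 = (1 - 1*(-5))*49 = (1 + 5)*49 = 6*49 = 294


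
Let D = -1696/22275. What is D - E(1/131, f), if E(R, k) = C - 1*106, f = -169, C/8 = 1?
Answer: 2181254/22275 ≈ 97.924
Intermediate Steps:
C = 8 (C = 8*1 = 8)
E(R, k) = -98 (E(R, k) = 8 - 1*106 = 8 - 106 = -98)
D = -1696/22275 (D = -1696*1/22275 = -1696/22275 ≈ -0.076139)
D - E(1/131, f) = -1696/22275 - 1*(-98) = -1696/22275 + 98 = 2181254/22275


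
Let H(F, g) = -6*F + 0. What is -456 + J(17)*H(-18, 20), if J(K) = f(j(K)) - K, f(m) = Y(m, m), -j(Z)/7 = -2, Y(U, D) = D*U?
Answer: 18876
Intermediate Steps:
j(Z) = 14 (j(Z) = -7*(-2) = 14)
f(m) = m² (f(m) = m*m = m²)
H(F, g) = -6*F
J(K) = 196 - K (J(K) = 14² - K = 196 - K)
-456 + J(17)*H(-18, 20) = -456 + (196 - 1*17)*(-6*(-18)) = -456 + (196 - 17)*108 = -456 + 179*108 = -456 + 19332 = 18876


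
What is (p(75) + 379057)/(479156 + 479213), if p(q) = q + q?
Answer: 379207/958369 ≈ 0.39568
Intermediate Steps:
p(q) = 2*q
(p(75) + 379057)/(479156 + 479213) = (2*75 + 379057)/(479156 + 479213) = (150 + 379057)/958369 = 379207*(1/958369) = 379207/958369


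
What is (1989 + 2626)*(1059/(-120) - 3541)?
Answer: -131059539/8 ≈ -1.6382e+7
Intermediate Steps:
(1989 + 2626)*(1059/(-120) - 3541) = 4615*(1059*(-1/120) - 3541) = 4615*(-353/40 - 3541) = 4615*(-141993/40) = -131059539/8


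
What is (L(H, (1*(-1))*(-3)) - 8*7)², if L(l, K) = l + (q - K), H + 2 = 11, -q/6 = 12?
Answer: 14884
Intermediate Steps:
q = -72 (q = -6*12 = -72)
H = 9 (H = -2 + 11 = 9)
L(l, K) = -72 + l - K (L(l, K) = l + (-72 - K) = -72 + l - K)
(L(H, (1*(-1))*(-3)) - 8*7)² = ((-72 + 9 - 1*(-1)*(-3)) - 8*7)² = ((-72 + 9 - (-1)*(-3)) - 56)² = ((-72 + 9 - 1*3) - 56)² = ((-72 + 9 - 3) - 56)² = (-66 - 56)² = (-122)² = 14884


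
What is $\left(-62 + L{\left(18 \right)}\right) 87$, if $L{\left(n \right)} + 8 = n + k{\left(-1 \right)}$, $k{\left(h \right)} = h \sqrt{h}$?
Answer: $-4524 - 87 i \approx -4524.0 - 87.0 i$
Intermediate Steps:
$k{\left(h \right)} = h^{\frac{3}{2}}$
$L{\left(n \right)} = -8 + n - i$ ($L{\left(n \right)} = -8 + \left(n + \left(-1\right)^{\frac{3}{2}}\right) = -8 + \left(n - i\right) = -8 + n - i$)
$\left(-62 + L{\left(18 \right)}\right) 87 = \left(-62 - \left(-10 + i\right)\right) 87 = \left(-62 + \left(10 - i\right)\right) 87 = \left(-52 - i\right) 87 = -4524 - 87 i$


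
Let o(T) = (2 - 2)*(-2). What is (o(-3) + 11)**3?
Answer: 1331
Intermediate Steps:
o(T) = 0 (o(T) = 0*(-2) = 0)
(o(-3) + 11)**3 = (0 + 11)**3 = 11**3 = 1331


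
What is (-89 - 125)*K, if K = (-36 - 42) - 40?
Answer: 25252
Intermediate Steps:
K = -118 (K = -78 - 40 = -118)
(-89 - 125)*K = (-89 - 125)*(-118) = -214*(-118) = 25252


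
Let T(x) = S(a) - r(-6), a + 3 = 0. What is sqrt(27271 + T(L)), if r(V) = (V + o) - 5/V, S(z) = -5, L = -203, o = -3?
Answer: sqrt(981870)/6 ≈ 165.15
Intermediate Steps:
a = -3 (a = -3 + 0 = -3)
r(V) = -3 + V - 5/V (r(V) = (V - 3) - 5/V = (-3 + V) - 5/V = -3 + V - 5/V)
T(x) = 19/6 (T(x) = -5 - (-3 - 6 - 5/(-6)) = -5 - (-3 - 6 - 5*(-1/6)) = -5 - (-3 - 6 + 5/6) = -5 - 1*(-49/6) = -5 + 49/6 = 19/6)
sqrt(27271 + T(L)) = sqrt(27271 + 19/6) = sqrt(163645/6) = sqrt(981870)/6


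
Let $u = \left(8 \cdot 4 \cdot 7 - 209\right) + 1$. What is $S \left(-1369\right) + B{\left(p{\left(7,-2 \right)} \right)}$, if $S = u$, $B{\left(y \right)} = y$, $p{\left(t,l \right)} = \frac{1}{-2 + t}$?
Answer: $- \frac{109519}{5} \approx -21904.0$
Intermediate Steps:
$u = 16$ ($u = \left(32 \cdot 7 - 209\right) + 1 = \left(224 - 209\right) + 1 = 15 + 1 = 16$)
$S = 16$
$S \left(-1369\right) + B{\left(p{\left(7,-2 \right)} \right)} = 16 \left(-1369\right) + \frac{1}{-2 + 7} = -21904 + \frac{1}{5} = - \frac{109519}{5}$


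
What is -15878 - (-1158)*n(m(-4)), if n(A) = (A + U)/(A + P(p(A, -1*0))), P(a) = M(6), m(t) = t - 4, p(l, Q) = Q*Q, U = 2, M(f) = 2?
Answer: -14720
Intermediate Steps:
p(l, Q) = Q²
m(t) = -4 + t
P(a) = 2
n(A) = 1 (n(A) = (A + 2)/(A + 2) = (2 + A)/(2 + A) = 1)
-15878 - (-1158)*n(m(-4)) = -15878 - (-1158) = -15878 - 1*(-1158) = -15878 + 1158 = -14720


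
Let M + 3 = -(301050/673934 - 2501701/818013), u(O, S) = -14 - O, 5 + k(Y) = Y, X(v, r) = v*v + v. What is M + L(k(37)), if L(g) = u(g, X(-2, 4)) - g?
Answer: -21607255038209/275643386571 ≈ -78.388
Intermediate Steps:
X(v, r) = v + v**2 (X(v, r) = v**2 + v = v + v**2)
k(Y) = -5 + Y
L(g) = -14 - 2*g (L(g) = (-14 - g) - g = -14 - 2*g)
M = -107070885671/275643386571 (M = -3 - (301050/673934 - 2501701/818013) = -3 - (301050*(1/673934) - 2501701*1/818013) = -3 - (150525/336967 - 2501701/818013) = -3 - 1*(-719859274042/275643386571) = -3 + 719859274042/275643386571 = -107070885671/275643386571 ≈ -0.38844)
M + L(k(37)) = -107070885671/275643386571 + (-14 - 2*(-5 + 37)) = -107070885671/275643386571 + (-14 - 2*32) = -107070885671/275643386571 + (-14 - 64) = -107070885671/275643386571 - 78 = -21607255038209/275643386571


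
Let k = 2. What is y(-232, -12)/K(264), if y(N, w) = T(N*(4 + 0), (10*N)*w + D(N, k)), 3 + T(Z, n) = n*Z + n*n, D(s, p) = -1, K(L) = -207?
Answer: -749175326/207 ≈ -3.6192e+6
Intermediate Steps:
T(Z, n) = -3 + n**2 + Z*n (T(Z, n) = -3 + (n*Z + n*n) = -3 + (Z*n + n**2) = -3 + (n**2 + Z*n) = -3 + n**2 + Z*n)
y(N, w) = -3 + (-1 + 10*N*w)**2 + 4*N*(-1 + 10*N*w) (y(N, w) = -3 + ((10*N)*w - 1)**2 + (N*(4 + 0))*((10*N)*w - 1) = -3 + (10*N*w - 1)**2 + (N*4)*(10*N*w - 1) = -3 + (-1 + 10*N*w)**2 + (4*N)*(-1 + 10*N*w) = -3 + (-1 + 10*N*w)**2 + 4*N*(-1 + 10*N*w))
y(-232, -12)/K(264) = (-3 + (-1 + 10*(-232)*(-12))**2 + 4*(-232)*(-1 + 10*(-232)*(-12)))/(-207) = (-3 + (-1 + 27840)**2 + 4*(-232)*(-1 + 27840))*(-1/207) = (-3 + 27839**2 + 4*(-232)*27839)*(-1/207) = (-3 + 775009921 - 25834592)*(-1/207) = 749175326*(-1/207) = -749175326/207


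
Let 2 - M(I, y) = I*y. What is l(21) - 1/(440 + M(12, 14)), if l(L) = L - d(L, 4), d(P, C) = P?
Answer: -1/274 ≈ -0.0036496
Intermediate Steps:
M(I, y) = 2 - I*y
l(L) = 0 (l(L) = L - L = 0)
l(21) - 1/(440 + M(12, 14)) = 0 - 1/(440 + (2 - 1*12*14)) = 0 - 1/(440 + (2 - 168)) = 0 - 1/(440 - 166) = 0 - 1/274 = -1/274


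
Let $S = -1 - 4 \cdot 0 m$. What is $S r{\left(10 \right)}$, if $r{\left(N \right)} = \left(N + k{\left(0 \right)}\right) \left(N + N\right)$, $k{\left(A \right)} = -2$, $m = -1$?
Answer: $-160$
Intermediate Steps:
$r{\left(N \right)} = 2 N \left(-2 + N\right)$ ($r{\left(N \right)} = \left(N - 2\right) \left(N + N\right) = \left(-2 + N\right) 2 N = 2 N \left(-2 + N\right)$)
$S = -1$ ($S = -1 - 4 \cdot 0 \left(-1\right) = -1 - 0 = -1 + 0 = -1$)
$S r{\left(10 \right)} = - 2 \cdot 10 \left(-2 + 10\right) = - 2 \cdot 10 \cdot 8 = \left(-1\right) 160 = -160$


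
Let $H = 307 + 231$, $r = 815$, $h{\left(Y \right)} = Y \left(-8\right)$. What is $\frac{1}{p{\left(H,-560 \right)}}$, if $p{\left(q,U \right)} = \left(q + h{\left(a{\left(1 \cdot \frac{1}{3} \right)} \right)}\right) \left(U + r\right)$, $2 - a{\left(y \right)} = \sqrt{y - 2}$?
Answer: $\frac{261}{34755310} - \frac{2 i \sqrt{15}}{52132965} \approx 7.5096 \cdot 10^{-6} - 1.4858 \cdot 10^{-7} i$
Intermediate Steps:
$a{\left(y \right)} = 2 - \sqrt{-2 + y}$ ($a{\left(y \right)} = 2 - \sqrt{y - 2} = 2 - \sqrt{-2 + y}$)
$h{\left(Y \right)} = - 8 Y$
$H = 538$
$p{\left(q,U \right)} = \left(815 + U\right) \left(-16 + q + \frac{8 i \sqrt{15}}{3}\right)$ ($p{\left(q,U \right)} = \left(q - 8 \left(2 - \sqrt{-2 + 1 \cdot \frac{1}{3}}\right)\right) \left(U + 815\right) = \left(q - 8 \left(2 - \sqrt{-2 + 1 \cdot \frac{1}{3}}\right)\right) \left(815 + U\right) = \left(q - 8 \left(2 - \sqrt{-2 + \frac{1}{3}}\right)\right) \left(815 + U\right) = \left(q - 8 \left(2 - \sqrt{- \frac{5}{3}}\right)\right) \left(815 + U\right) = \left(q - 8 \left(2 - \frac{i \sqrt{15}}{3}\right)\right) \left(815 + U\right) = \left(q - \left(16 - \frac{8 i \sqrt{15}}{3}\right)\right) \left(815 + U\right) = \left(-16 + q + \frac{8 i \sqrt{15}}{3}\right) \left(815 + U\right) = \left(815 + U\right) \left(-16 + q + \frac{8 i \sqrt{15}}{3}\right)$)
$\frac{1}{p{\left(H,-560 \right)}} = \frac{1}{-13040 + 815 \cdot 538 - 301280 + \frac{8}{3} \left(-560\right) \left(-6 + i \sqrt{15}\right) + \frac{6520 i \sqrt{15}}{3}} = \frac{1}{-13040 + 438470 - 301280 + \left(8960 - \frac{4480 i \sqrt{15}}{3}\right) + \frac{6520 i \sqrt{15}}{3}} = \frac{1}{133110 + 680 i \sqrt{15}}$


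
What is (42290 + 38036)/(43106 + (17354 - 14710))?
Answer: 40163/22875 ≈ 1.7558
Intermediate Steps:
(42290 + 38036)/(43106 + (17354 - 14710)) = 80326/(43106 + 2644) = 80326/45750 = 80326*(1/45750) = 40163/22875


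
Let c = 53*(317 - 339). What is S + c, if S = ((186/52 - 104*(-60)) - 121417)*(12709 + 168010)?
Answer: -541164702287/26 ≈ -2.0814e+10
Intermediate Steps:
S = -541164671971/26 (S = ((186*(1/52) + 6240) - 121417)*180719 = ((93/26 + 6240) - 121417)*180719 = (162333/26 - 121417)*180719 = -2994509/26*180719 = -541164671971/26 ≈ -2.0814e+10)
c = -1166 (c = 53*(-22) = -1166)
S + c = -541164671971/26 - 1166 = -541164702287/26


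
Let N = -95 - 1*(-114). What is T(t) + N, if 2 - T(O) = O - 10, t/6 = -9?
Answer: 85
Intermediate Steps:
N = 19 (N = -95 + 114 = 19)
t = -54 (t = 6*(-9) = -54)
T(O) = 12 - O (T(O) = 2 - (O - 10) = 2 - (-10 + O) = 2 + (10 - O) = 12 - O)
T(t) + N = (12 - 1*(-54)) + 19 = (12 + 54) + 19 = 66 + 19 = 85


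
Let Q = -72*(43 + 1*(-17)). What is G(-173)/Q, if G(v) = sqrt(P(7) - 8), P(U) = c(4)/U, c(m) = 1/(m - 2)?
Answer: -I*sqrt(1554)/26208 ≈ -0.0015042*I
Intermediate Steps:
c(m) = 1/(-2 + m)
P(U) = 1/(2*U) (P(U) = 1/((-2 + 4)*U) = 1/(2*U))
G(v) = I*sqrt(1554)/14 (G(v) = sqrt((1/2)/7 - 8) = sqrt((1/2)*(1/7) - 8) = sqrt(1/14 - 8) = sqrt(-111/14) = I*sqrt(1554)/14)
Q = -1872 (Q = -72*(43 - 17) = -72*26 = -1872)
G(-173)/Q = (I*sqrt(1554)/14)/(-1872) = (I*sqrt(1554)/14)*(-1/1872) = -I*sqrt(1554)/26208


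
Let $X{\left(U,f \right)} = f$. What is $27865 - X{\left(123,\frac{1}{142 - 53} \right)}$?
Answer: $\frac{2479984}{89} \approx 27865.0$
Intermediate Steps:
$27865 - X{\left(123,\frac{1}{142 - 53} \right)} = 27865 - \frac{1}{142 - 53} = 27865 - \frac{1}{89} = \frac{2479984}{89}$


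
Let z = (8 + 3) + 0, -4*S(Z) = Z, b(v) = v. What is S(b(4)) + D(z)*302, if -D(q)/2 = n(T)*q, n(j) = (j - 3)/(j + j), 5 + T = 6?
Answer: 6643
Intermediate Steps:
T = 1 (T = -5 + 6 = 1)
n(j) = (-3 + j)/(2*j) (n(j) = (-3 + j)/((2*j)) = (-3 + j)*(1/(2*j)) = (-3 + j)/(2*j))
S(Z) = -Z/4
z = 11 (z = 11 + 0 = 11)
D(q) = 2*q (D(q) = -2*(½)*(-3 + 1)/1*q = -2*(½)*1*(-2)*q = -(-2)*q = 2*q)
S(b(4)) + D(z)*302 = -¼*4 + (2*11)*302 = -1 + 22*302 = -1 + 6644 = 6643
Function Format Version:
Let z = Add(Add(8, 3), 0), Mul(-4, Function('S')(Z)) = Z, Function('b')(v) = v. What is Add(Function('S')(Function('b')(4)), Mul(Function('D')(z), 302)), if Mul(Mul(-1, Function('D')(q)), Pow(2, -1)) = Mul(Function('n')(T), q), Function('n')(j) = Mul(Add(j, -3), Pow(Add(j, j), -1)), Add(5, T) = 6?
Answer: 6643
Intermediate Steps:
T = 1 (T = Add(-5, 6) = 1)
Function('n')(j) = Mul(Rational(1, 2), Pow(j, -1), Add(-3, j)) (Function('n')(j) = Mul(Add(-3, j), Pow(Mul(2, j), -1)) = Mul(Add(-3, j), Mul(Rational(1, 2), Pow(j, -1))) = Mul(Rational(1, 2), Pow(j, -1), Add(-3, j)))
Function('S')(Z) = Mul(Rational(-1, 4), Z)
z = 11 (z = Add(11, 0) = 11)
Function('D')(q) = Mul(2, q) (Function('D')(q) = Mul(-2, Mul(Mul(Rational(1, 2), Pow(1, -1), Add(-3, 1)), q)) = Mul(-2, Mul(Mul(Rational(1, 2), 1, -2), q)) = Mul(-2, Mul(-1, q)) = Mul(2, q))
Add(Function('S')(Function('b')(4)), Mul(Function('D')(z), 302)) = Add(Mul(Rational(-1, 4), 4), Mul(Mul(2, 11), 302)) = Add(-1, Mul(22, 302)) = Add(-1, 6644) = 6643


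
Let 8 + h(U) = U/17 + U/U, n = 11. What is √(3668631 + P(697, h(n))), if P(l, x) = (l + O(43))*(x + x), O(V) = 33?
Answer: √1057553799/17 ≈ 1912.9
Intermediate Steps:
h(U) = -7 + U/17 (h(U) = -8 + (U/17 + U/U) = -8 + (U*(1/17) + 1) = -8 + (U/17 + 1) = -8 + (1 + U/17) = -7 + U/17)
P(l, x) = 2*x*(33 + l) (P(l, x) = (l + 33)*(x + x) = (33 + l)*(2*x) = 2*x*(33 + l))
√(3668631 + P(697, h(n))) = √(3668631 + 2*(-7 + (1/17)*11)*(33 + 697)) = √(3668631 + 2*(-7 + 11/17)*730) = √(3668631 + 2*(-108/17)*730) = √(3668631 - 157680/17) = √(62209047/17) = √1057553799/17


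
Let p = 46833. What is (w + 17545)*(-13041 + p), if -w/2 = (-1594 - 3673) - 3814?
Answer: 1206610944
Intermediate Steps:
w = 18162 (w = -2*((-1594 - 3673) - 3814) = -2*(-5267 - 3814) = -2*(-9081) = 18162)
(w + 17545)*(-13041 + p) = (18162 + 17545)*(-13041 + 46833) = 35707*33792 = 1206610944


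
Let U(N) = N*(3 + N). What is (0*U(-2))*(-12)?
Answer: 0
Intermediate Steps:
(0*U(-2))*(-12) = (0*(-2*(3 - 2)))*(-12) = (0*(-2*1))*(-12) = (0*(-2))*(-12) = 0*(-12) = 0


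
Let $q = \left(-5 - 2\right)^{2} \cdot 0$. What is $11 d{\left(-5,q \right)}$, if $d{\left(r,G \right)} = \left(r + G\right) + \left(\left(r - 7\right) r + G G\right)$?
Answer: $605$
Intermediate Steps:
$q = 0$ ($q = \left(-7\right)^{2} \cdot 0 = 49 \cdot 0 = 0$)
$d{\left(r,G \right)} = G + r + G^{2} + r \left(-7 + r\right)$ ($d{\left(r,G \right)} = \left(G + r\right) + \left(\left(-7 + r\right) r + G^{2}\right) = \left(G + r\right) + \left(r \left(-7 + r\right) + G^{2}\right) = \left(G + r\right) + \left(G^{2} + r \left(-7 + r\right)\right) = G + r + G^{2} + r \left(-7 + r\right)$)
$11 d{\left(-5,q \right)} = 11 \left(0 + 0^{2} + \left(-5\right)^{2} - -30\right) = 11 \left(0 + 0 + 25 + 30\right) = 11 \cdot 55 = 605$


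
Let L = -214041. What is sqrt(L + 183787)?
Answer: I*sqrt(30254) ≈ 173.94*I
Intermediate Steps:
sqrt(L + 183787) = sqrt(-214041 + 183787) = sqrt(-30254) = I*sqrt(30254)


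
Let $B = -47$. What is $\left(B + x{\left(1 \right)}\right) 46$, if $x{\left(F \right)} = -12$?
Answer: $-2714$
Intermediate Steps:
$\left(B + x{\left(1 \right)}\right) 46 = \left(-47 - 12\right) 46 = \left(-59\right) 46 = -2714$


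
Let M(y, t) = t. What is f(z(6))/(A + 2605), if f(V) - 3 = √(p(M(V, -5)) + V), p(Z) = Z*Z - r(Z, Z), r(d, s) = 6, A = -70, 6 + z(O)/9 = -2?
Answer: 1/845 + I*√53/2535 ≈ 0.0011834 + 0.0028718*I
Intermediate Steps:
z(O) = -72 (z(O) = -54 + 9*(-2) = -54 - 18 = -72)
p(Z) = -6 + Z² (p(Z) = Z*Z - 1*6 = Z² - 6 = -6 + Z²)
f(V) = 3 + √(19 + V) (f(V) = 3 + √((-6 + (-5)²) + V) = 3 + √((-6 + 25) + V) = 3 + √(19 + V))
f(z(6))/(A + 2605) = (3 + √(19 - 72))/(-70 + 2605) = (3 + √(-53))/2535 = (3 + I*√53)/2535 = 1/845 + I*√53/2535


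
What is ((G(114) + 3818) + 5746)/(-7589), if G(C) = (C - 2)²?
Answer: -22108/7589 ≈ -2.9132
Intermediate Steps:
G(C) = (-2 + C)²
((G(114) + 3818) + 5746)/(-7589) = (((-2 + 114)² + 3818) + 5746)/(-7589) = ((112² + 3818) + 5746)*(-1/7589) = ((12544 + 3818) + 5746)*(-1/7589) = (16362 + 5746)*(-1/7589) = 22108*(-1/7589) = -22108/7589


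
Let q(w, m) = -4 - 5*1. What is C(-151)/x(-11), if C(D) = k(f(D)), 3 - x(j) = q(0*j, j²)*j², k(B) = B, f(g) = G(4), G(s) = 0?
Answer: 0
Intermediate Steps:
f(g) = 0
q(w, m) = -9 (q(w, m) = -4 - 5 = -9)
x(j) = 3 + 9*j² (x(j) = 3 - (-9)*j² = 3 + 9*j²)
C(D) = 0
C(-151)/x(-11) = 0/(3 + 9*(-11)²) = 0/(3 + 9*121) = 0/(3 + 1089) = 0/1092 = 0*(1/1092) = 0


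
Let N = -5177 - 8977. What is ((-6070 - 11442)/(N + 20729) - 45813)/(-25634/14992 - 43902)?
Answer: 2258079950552/2163847024175 ≈ 1.0435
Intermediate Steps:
N = -14154
((-6070 - 11442)/(N + 20729) - 45813)/(-25634/14992 - 43902) = ((-6070 - 11442)/(-14154 + 20729) - 45813)/(-25634/14992 - 43902) = (-17512/6575 - 45813)/(-25634*1/14992 - 43902) = (-17512*1/6575 - 45813)/(-12817/7496 - 43902) = (-17512/6575 - 45813)/(-329102209/7496) = -301237987/6575*(-7496/329102209) = 2258079950552/2163847024175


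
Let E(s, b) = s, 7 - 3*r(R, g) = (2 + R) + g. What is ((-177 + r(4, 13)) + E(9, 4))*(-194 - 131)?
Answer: 55900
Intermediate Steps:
r(R, g) = 5/3 - R/3 - g/3 (r(R, g) = 7/3 - ((2 + R) + g)/3 = 7/3 - (2 + R + g)/3 = 7/3 + (-⅔ - R/3 - g/3) = 5/3 - R/3 - g/3)
((-177 + r(4, 13)) + E(9, 4))*(-194 - 131) = ((-177 + (5/3 - ⅓*4 - ⅓*13)) + 9)*(-194 - 131) = ((-177 + (5/3 - 4/3 - 13/3)) + 9)*(-325) = ((-177 - 4) + 9)*(-325) = (-181 + 9)*(-325) = -172*(-325) = 55900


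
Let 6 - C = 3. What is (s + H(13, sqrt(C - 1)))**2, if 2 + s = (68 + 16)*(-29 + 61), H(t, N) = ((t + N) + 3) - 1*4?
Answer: (2698 + sqrt(2))**2 ≈ 7.2868e+6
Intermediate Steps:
C = 3 (C = 6 - 1*3 = 6 - 3 = 3)
H(t, N) = -1 + N + t (H(t, N) = ((N + t) + 3) - 4 = (3 + N + t) - 4 = -1 + N + t)
s = 2686 (s = -2 + (68 + 16)*(-29 + 61) = -2 + 84*32 = -2 + 2688 = 2686)
(s + H(13, sqrt(C - 1)))**2 = (2686 + (-1 + sqrt(3 - 1) + 13))**2 = (2686 + (-1 + sqrt(2) + 13))**2 = (2686 + (12 + sqrt(2)))**2 = (2698 + sqrt(2))**2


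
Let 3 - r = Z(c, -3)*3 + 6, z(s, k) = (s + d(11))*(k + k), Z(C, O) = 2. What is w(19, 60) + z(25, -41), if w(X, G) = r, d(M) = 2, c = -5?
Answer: -2223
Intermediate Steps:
z(s, k) = 2*k*(2 + s) (z(s, k) = (s + 2)*(k + k) = (2 + s)*(2*k) = 2*k*(2 + s))
r = -9 (r = 3 - (2*3 + 6) = 3 - (6 + 6) = 3 - 1*12 = 3 - 12 = -9)
w(X, G) = -9
w(19, 60) + z(25, -41) = -9 + 2*(-41)*(2 + 25) = -9 + 2*(-41)*27 = -9 - 2214 = -2223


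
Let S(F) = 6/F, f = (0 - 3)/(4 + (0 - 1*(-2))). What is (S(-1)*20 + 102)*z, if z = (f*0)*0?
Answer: 0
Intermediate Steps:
f = -½ (f = -3/(4 + (0 + 2)) = -3/(4 + 2) = -3/6 = -3*⅙ = -½ ≈ -0.50000)
z = 0 (z = -½*0*0 = 0*0 = 0)
(S(-1)*20 + 102)*z = ((6/(-1))*20 + 102)*0 = ((6*(-1))*20 + 102)*0 = (-6*20 + 102)*0 = (-120 + 102)*0 = -18*0 = 0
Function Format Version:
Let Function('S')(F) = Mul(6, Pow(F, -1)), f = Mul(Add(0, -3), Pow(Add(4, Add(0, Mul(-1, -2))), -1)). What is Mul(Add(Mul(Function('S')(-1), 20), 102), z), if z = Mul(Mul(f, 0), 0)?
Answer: 0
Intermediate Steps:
f = Rational(-1, 2) (f = Mul(-3, Pow(Add(4, Add(0, 2)), -1)) = Mul(-3, Pow(Add(4, 2), -1)) = Mul(-3, Pow(6, -1)) = Mul(-3, Rational(1, 6)) = Rational(-1, 2) ≈ -0.50000)
z = 0 (z = Mul(Mul(Rational(-1, 2), 0), 0) = Mul(0, 0) = 0)
Mul(Add(Mul(Function('S')(-1), 20), 102), z) = Mul(Add(Mul(Mul(6, Pow(-1, -1)), 20), 102), 0) = Mul(Add(Mul(Mul(6, -1), 20), 102), 0) = Mul(Add(Mul(-6, 20), 102), 0) = Mul(Add(-120, 102), 0) = Mul(-18, 0) = 0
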